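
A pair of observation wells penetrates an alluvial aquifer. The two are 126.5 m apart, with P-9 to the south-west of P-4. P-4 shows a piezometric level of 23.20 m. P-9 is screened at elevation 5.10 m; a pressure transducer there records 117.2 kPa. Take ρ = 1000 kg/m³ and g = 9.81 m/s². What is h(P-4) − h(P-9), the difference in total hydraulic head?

Total head at P-4: h = 23.20 m (water level in the piezometer is the total head).
Pressure head at P-9: ψ = P/(ρg) = 117.2×1000 / (1000 × 9.81) = 11.95 m.
Total head at P-9: h = z + ψ = 5.10 + 11.95 = 17.05 m.
Head difference: h(P-4) − h(P-9) = 23.20 − 17.05 = 6.15 m.

Δh ≈ 6.15 m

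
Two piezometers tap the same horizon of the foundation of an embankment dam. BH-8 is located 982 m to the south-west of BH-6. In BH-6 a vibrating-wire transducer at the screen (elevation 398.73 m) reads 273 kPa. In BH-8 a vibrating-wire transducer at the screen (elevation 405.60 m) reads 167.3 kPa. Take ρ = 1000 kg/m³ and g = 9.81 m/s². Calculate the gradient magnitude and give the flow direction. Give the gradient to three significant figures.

i ≈ 0.00398; groundwater flows toward the south-west

Pressure head at BH-6: ψ = P/(ρg) = 273×1000 / (1000 × 9.81) = 27.83 m.
Total head at BH-6: h = z + ψ = 398.73 + 27.83 = 426.56 m.
Pressure head at BH-8: ψ = P/(ρg) = 167.3×1000 / (1000 × 9.81) = 17.05 m.
Total head at BH-8: h = z + ψ = 405.60 + 17.05 = 422.65 m.
Head difference: h(BH-6) − h(BH-8) = 426.56 − 422.65 = 3.91 m.
Hydraulic gradient: i = |Δh| / L = 3.91 / 982 = 0.00398.
Flow is from higher to lower head: from BH-6 toward BH-8, i.e. toward the south-west.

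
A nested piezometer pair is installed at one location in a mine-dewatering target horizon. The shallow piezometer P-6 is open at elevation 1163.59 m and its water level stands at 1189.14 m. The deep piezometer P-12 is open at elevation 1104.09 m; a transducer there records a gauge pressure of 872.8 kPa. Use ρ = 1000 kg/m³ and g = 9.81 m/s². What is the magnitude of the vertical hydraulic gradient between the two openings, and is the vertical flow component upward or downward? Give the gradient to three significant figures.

|i_v| ≈ 0.0659; vertical flow is upward

Total head at P-6: h = 1189.14 m (water level in the standpipe).
Pressure head at P-12: ψ = P/(ρg) = 872.8×1000 / (1000 × 9.81) = 88.97 m.
Total head at P-12: h = z + ψ = 1104.09 + 88.97 = 1193.06 m.
Δh = h(P-6) − h(P-12) = 1189.14 − 1193.06 = -3.92 m.
Vertical separation Δz = 1163.59 − 1104.09 = 59.50 m.
|i_v| = |Δh| / Δz = 3.92 / 59.50 = 0.0659.
Head is higher in the deep piezometer, so vertical flow is upward (discharge condition).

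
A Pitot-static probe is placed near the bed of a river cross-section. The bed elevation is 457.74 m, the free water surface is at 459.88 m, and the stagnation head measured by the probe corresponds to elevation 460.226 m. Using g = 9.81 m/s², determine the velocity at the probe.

Near the bed, under hydrostatic conditions, the piezometric head (z + ψ) equals the free-surface elevation, 459.88 m.
Velocity head = total − piezometric = 460.226 − 459.88 = 0.346 m.
v = √(2g·h_v) = √(2 × 9.81 × 0.346) = 2.61 m/s.

v ≈ 2.61 m/s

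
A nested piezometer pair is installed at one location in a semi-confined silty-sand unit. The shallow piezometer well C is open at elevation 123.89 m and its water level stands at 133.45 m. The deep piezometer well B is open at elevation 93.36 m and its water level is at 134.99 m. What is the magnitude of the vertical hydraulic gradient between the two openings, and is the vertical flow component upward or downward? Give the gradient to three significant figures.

Total head at well C: h = 133.45 m (water level in the standpipe).
Total head at well B: h = 134.99 m.
Δh = h(well C) − h(well B) = 133.45 − 134.99 = -1.54 m.
Vertical separation Δz = 123.89 − 93.36 = 30.53 m.
|i_v| = |Δh| / Δz = 1.54 / 30.53 = 0.0504.
Head is higher in the deep piezometer, so vertical flow is upward (discharge condition).

|i_v| ≈ 0.0504; vertical flow is upward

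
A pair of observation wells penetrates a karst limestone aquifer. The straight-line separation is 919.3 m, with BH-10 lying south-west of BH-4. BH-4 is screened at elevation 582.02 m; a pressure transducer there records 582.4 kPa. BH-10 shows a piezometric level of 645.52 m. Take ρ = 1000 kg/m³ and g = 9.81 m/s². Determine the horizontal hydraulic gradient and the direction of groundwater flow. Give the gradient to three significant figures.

Pressure head at BH-4: ψ = P/(ρg) = 582.4×1000 / (1000 × 9.81) = 59.37 m.
Total head at BH-4: h = z + ψ = 582.02 + 59.37 = 641.39 m.
Total head at BH-10: h = 645.52 m (water level in the piezometer is the total head).
Head difference: h(BH-4) − h(BH-10) = 641.39 − 645.52 = -4.13 m.
Hydraulic gradient: i = |Δh| / L = 4.13 / 919.3 = 0.00449.
Flow is from higher to lower head: from BH-10 toward BH-4, i.e. toward the north-east.

i ≈ 0.00449; groundwater flows toward the north-east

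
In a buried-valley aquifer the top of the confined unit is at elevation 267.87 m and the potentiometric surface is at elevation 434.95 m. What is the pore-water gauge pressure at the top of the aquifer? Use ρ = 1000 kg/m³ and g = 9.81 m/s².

Pressure head at the aquifer top: ψ = h − z = 434.95 − 267.87 = 167.08 m.
P = ρgψ = 1000 × 9.81 × 167.08 = 1639055 Pa ≈ 1640 kPa.

P ≈ 1640 kPa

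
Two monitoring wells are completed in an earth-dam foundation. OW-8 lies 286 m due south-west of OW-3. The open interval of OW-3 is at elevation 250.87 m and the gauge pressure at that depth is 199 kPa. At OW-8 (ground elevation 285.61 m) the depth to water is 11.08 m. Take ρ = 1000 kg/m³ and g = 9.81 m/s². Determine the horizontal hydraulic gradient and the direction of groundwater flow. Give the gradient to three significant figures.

i ≈ 0.0118; groundwater flows toward the north-east

Pressure head at OW-3: ψ = P/(ρg) = 199×1000 / (1000 × 9.81) = 20.29 m.
Total head at OW-3: h = z + ψ = 250.87 + 20.29 = 271.16 m.
Total head at OW-8: h = 285.61 − 11.08 = 274.53 m.
Head difference: h(OW-3) − h(OW-8) = 271.16 − 274.53 = -3.37 m.
Hydraulic gradient: i = |Δh| / L = 3.37 / 286 = 0.0118.
Flow is from higher to lower head: from OW-8 toward OW-3, i.e. toward the north-east.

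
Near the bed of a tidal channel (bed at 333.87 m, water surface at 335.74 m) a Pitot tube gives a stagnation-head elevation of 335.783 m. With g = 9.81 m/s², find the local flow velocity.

Near the bed, under hydrostatic conditions, the piezometric head (z + ψ) equals the free-surface elevation, 335.74 m.
Velocity head = total − piezometric = 335.783 − 335.74 = 0.043 m.
v = √(2g·h_v) = √(2 × 9.81 × 0.043) = 0.919 m/s.

v ≈ 0.919 m/s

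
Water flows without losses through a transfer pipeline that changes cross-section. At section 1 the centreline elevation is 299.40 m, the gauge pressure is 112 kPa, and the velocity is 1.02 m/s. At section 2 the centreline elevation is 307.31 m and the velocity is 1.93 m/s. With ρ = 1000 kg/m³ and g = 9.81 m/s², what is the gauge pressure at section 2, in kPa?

Pressure head at 1: ψ₁ = P₁/(ρg) = 112×1000 / (1000 × 9.81) = 11.42 m.
Velocity heads: v₁²/2g = 1.02²/19.62 = 0.053 m; v₂²/2g = 1.93²/19.62 = 0.190 m.
Total head H = z₁ + ψ₁ + v₁²/2g = 299.40 + 11.42 + 0.053 = 310.87 m.
ψ₂ = H − z₂ − v₂²/2g = 310.87 − 307.31 − 0.190 = 3.37 m.
P₂ = ρgψ₂ = 1000 × 9.81 × 3.37 ≈ 33.1 kPa.

P₂ ≈ 33.1 kPa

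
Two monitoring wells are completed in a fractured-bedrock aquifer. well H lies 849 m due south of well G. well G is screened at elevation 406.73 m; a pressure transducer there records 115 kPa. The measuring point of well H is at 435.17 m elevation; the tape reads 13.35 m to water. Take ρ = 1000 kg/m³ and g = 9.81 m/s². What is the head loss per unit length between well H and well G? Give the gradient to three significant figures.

Pressure head at well G: ψ = P/(ρg) = 115×1000 / (1000 × 9.81) = 11.72 m.
Total head at well G: h = z + ψ = 406.73 + 11.72 = 418.45 m.
Total head at well H: h = 435.17 − 13.35 = 421.82 m.
Head difference: h(well G) − h(well H) = 418.45 − 421.82 = -3.37 m.
Hydraulic gradient: i = |Δh| / L = 3.37 / 849 = 0.00397.

i ≈ 0.00397 m/m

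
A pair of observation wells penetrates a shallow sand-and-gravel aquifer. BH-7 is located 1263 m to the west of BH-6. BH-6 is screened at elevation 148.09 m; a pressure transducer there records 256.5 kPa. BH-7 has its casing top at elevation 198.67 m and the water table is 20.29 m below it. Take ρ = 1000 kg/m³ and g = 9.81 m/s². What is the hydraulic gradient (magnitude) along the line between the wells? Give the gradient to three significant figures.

i ≈ 0.00328

Pressure head at BH-6: ψ = P/(ρg) = 256.5×1000 / (1000 × 9.81) = 26.15 m.
Total head at BH-6: h = z + ψ = 148.09 + 26.15 = 174.24 m.
Total head at BH-7: h = 198.67 − 20.29 = 178.38 m.
Head difference: h(BH-6) − h(BH-7) = 174.24 − 178.38 = -4.14 m.
Hydraulic gradient: i = |Δh| / L = 4.14 / 1263 = 0.00328.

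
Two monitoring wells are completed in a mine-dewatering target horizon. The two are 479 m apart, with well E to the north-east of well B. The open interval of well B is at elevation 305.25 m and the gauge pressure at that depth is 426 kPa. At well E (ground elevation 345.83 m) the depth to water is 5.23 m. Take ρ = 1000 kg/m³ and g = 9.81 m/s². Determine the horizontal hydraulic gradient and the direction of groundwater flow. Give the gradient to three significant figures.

i ≈ 0.0169; groundwater flows toward the north-east

Pressure head at well B: ψ = P/(ρg) = 426×1000 / (1000 × 9.81) = 43.43 m.
Total head at well B: h = z + ψ = 305.25 + 43.43 = 348.68 m.
Total head at well E: h = 345.83 − 5.23 = 340.60 m.
Head difference: h(well B) − h(well E) = 348.68 − 340.60 = 8.08 m.
Hydraulic gradient: i = |Δh| / L = 8.08 / 479 = 0.0169.
Flow is from higher to lower head: from well B toward well E, i.e. toward the north-east.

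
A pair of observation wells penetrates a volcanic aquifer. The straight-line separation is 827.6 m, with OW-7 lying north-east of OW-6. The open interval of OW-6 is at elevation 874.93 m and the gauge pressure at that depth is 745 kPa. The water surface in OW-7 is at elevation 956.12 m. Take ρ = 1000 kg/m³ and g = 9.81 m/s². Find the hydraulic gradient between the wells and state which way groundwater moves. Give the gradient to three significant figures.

i ≈ 0.00634; groundwater flows toward the south-west

Pressure head at OW-6: ψ = P/(ρg) = 745×1000 / (1000 × 9.81) = 75.94 m.
Total head at OW-6: h = z + ψ = 874.93 + 75.94 = 950.87 m.
Total head at OW-7: h = 956.12 m (water level in the piezometer is the total head).
Head difference: h(OW-6) − h(OW-7) = 950.87 − 956.12 = -5.25 m.
Hydraulic gradient: i = |Δh| / L = 5.25 / 827.6 = 0.00634.
Flow is from higher to lower head: from OW-7 toward OW-6, i.e. toward the south-west.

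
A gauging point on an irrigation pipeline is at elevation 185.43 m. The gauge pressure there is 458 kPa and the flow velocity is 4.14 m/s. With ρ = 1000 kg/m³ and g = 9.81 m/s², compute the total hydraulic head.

Pressure head ψ = P/(ρg) = 458×1000 / (1000 × 9.81) = 46.69 m.
Velocity head = v²/(2g) = 4.14² / (2 × 9.81) = 0.874 m.
h = z + ψ + v²/(2g) = 185.43 + 46.69 + 0.874 = 232.99 m.

h ≈ 232.99 m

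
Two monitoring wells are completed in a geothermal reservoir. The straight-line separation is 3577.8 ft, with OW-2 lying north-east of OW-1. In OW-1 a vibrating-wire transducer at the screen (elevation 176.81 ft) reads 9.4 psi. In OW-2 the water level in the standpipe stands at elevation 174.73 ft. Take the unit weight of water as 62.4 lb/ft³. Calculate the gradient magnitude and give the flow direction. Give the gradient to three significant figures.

i ≈ 0.00664; groundwater flows toward the north-east

Pressure head at OW-1: ψ = 144·P/γ = 144 × 9.4 / 62.4 = 21.69 ft.
Total head at OW-1: h = z + ψ = 176.81 + 21.69 = 198.50 ft.
Total head at OW-2: h = 174.73 ft (water level in the piezometer is the total head).
Head difference: h(OW-1) − h(OW-2) = 198.50 − 174.73 = 23.77 ft.
Hydraulic gradient: i = |Δh| / L = 23.77 / 3577.8 = 0.00664.
Flow is from higher to lower head: from OW-1 toward OW-2, i.e. toward the north-east.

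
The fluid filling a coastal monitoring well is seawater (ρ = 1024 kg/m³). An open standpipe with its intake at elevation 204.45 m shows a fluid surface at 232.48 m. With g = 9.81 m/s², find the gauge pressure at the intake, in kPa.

P ≈ 282 kPa

Pressure head ψ = h − z = 232.48 − 204.45 = 28.03 m.
P = ρgψ = 1024 × 9.81 × 28.03 = 281574 Pa ≈ 282 kPa.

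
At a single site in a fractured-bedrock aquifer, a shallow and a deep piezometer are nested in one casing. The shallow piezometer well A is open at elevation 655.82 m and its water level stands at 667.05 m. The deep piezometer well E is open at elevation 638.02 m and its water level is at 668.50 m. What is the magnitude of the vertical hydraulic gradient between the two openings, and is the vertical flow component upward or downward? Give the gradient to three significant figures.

|i_v| ≈ 0.0815; vertical flow is upward

Total head at well A: h = 667.05 m (water level in the standpipe).
Total head at well E: h = 668.50 m.
Δh = h(well A) − h(well E) = 667.05 − 668.50 = -1.45 m.
Vertical separation Δz = 655.82 − 638.02 = 17.80 m.
|i_v| = |Δh| / Δz = 1.45 / 17.80 = 0.0815.
Head is higher in the deep piezometer, so vertical flow is upward (discharge condition).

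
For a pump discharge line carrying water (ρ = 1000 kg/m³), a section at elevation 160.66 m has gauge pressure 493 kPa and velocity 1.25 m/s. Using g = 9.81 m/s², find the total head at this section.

Pressure head ψ = P/(ρg) = 493×1000 / (1000 × 9.81) = 50.25 m.
Velocity head = v²/(2g) = 1.25² / (2 × 9.81) = 0.080 m.
h = z + ψ + v²/(2g) = 160.66 + 50.25 + 0.080 = 210.99 m.

h ≈ 210.99 m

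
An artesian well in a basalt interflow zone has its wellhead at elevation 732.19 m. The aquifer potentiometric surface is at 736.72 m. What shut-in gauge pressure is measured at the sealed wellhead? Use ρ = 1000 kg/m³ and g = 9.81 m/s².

Head above the cap: Δh = 736.72 − 732.19 = 4.53 m.
P = ρgΔh = 1000 × 9.81 × 4.53 = 44439 Pa ≈ 44.4 kPa.

P ≈ 44.4 kPa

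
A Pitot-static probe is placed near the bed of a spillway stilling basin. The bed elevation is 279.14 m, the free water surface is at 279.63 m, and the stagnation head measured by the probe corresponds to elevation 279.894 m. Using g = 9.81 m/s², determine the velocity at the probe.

v ≈ 2.28 m/s

Near the bed, under hydrostatic conditions, the piezometric head (z + ψ) equals the free-surface elevation, 279.63 m.
Velocity head = total − piezometric = 279.894 − 279.63 = 0.264 m.
v = √(2g·h_v) = √(2 × 9.81 × 0.264) = 2.28 m/s.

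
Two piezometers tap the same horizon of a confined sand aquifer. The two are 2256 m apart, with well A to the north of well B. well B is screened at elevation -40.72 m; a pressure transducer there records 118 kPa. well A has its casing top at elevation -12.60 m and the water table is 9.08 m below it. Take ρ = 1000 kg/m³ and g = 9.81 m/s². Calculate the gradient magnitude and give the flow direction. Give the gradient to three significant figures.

Pressure head at well B: ψ = P/(ρg) = 118×1000 / (1000 × 9.81) = 12.03 m.
Total head at well B: h = z + ψ = -40.72 + 12.03 = -28.69 m.
Total head at well A: h = -12.60 − 9.08 = -21.68 m.
Head difference: h(well B) − h(well A) = -28.69 − (-21.68) = -7.01 m.
Hydraulic gradient: i = |Δh| / L = 7.01 / 2256 = 0.00311.
Flow is from higher to lower head: from well A toward well B, i.e. toward the south.

i ≈ 0.00311; groundwater flows toward the south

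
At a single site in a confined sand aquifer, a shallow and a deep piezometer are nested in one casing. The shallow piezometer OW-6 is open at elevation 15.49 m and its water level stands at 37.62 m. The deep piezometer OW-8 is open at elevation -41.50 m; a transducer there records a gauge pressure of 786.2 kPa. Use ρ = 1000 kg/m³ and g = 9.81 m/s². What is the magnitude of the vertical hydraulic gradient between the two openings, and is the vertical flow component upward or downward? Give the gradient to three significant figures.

|i_v| ≈ 0.0179; vertical flow is upward

Total head at OW-6: h = 37.62 m (water level in the standpipe).
Pressure head at OW-8: ψ = P/(ρg) = 786.2×1000 / (1000 × 9.81) = 80.14 m.
Total head at OW-8: h = z + ψ = -41.50 + 80.14 = 38.64 m.
Δh = h(OW-6) − h(OW-8) = 37.62 − 38.64 = -1.02 m.
Vertical separation Δz = 15.49 − (-41.50) = 56.99 m.
|i_v| = |Δh| / Δz = 1.02 / 56.99 = 0.0179.
Head is higher in the deep piezometer, so vertical flow is upward (discharge condition).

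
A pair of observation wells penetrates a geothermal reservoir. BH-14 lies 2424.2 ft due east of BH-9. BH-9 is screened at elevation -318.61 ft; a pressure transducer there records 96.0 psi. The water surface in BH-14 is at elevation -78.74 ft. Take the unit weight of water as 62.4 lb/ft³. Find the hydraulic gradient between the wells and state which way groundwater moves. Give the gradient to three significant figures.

i ≈ 0.00756; groundwater flows toward the west

Pressure head at BH-9: ψ = 144·P/γ = 144 × 96.0 / 62.4 = 221.54 ft.
Total head at BH-9: h = z + ψ = -318.61 + 221.54 = -97.07 ft.
Total head at BH-14: h = -78.74 ft (water level in the piezometer is the total head).
Head difference: h(BH-9) − h(BH-14) = -97.07 − (-78.74) = -18.33 ft.
Hydraulic gradient: i = |Δh| / L = 18.33 / 2424.2 = 0.00756.
Flow is from higher to lower head: from BH-14 toward BH-9, i.e. toward the west.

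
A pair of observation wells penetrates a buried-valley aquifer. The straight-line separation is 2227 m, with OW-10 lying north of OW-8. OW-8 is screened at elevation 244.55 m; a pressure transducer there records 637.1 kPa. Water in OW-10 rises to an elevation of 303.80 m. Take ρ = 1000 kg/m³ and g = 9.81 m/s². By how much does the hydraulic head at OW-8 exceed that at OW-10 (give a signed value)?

Pressure head at OW-8: ψ = P/(ρg) = 637.1×1000 / (1000 × 9.81) = 64.94 m.
Total head at OW-8: h = z + ψ = 244.55 + 64.94 = 309.49 m.
Total head at OW-10: h = 303.80 m (water level in the piezometer is the total head).
Head difference: h(OW-8) − h(OW-10) = 309.49 − 303.80 = 5.69 m.

Δh ≈ 5.69 m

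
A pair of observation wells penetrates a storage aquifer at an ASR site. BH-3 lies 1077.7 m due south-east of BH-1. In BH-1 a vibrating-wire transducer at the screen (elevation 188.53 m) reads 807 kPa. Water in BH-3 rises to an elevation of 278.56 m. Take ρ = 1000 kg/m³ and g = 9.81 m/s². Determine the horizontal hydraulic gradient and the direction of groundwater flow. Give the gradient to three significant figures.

i ≈ 0.00721; groundwater flows toward the north-west

Pressure head at BH-1: ψ = P/(ρg) = 807×1000 / (1000 × 9.81) = 82.26 m.
Total head at BH-1: h = z + ψ = 188.53 + 82.26 = 270.79 m.
Total head at BH-3: h = 278.56 m (water level in the piezometer is the total head).
Head difference: h(BH-1) − h(BH-3) = 270.79 − 278.56 = -7.77 m.
Hydraulic gradient: i = |Δh| / L = 7.77 / 1077.7 = 0.00721.
Flow is from higher to lower head: from BH-3 toward BH-1, i.e. toward the north-west.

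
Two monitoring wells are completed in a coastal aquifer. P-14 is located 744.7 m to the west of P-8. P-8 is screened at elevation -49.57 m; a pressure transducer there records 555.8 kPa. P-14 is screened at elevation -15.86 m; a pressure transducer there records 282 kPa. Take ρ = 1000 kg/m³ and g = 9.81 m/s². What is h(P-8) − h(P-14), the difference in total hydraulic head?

Δh ≈ -5.80 m

Pressure head at P-8: ψ = P/(ρg) = 555.8×1000 / (1000 × 9.81) = 56.66 m.
Total head at P-8: h = z + ψ = -49.57 + 56.66 = 7.09 m.
Pressure head at P-14: ψ = P/(ρg) = 282×1000 / (1000 × 9.81) = 28.75 m.
Total head at P-14: h = z + ψ = -15.86 + 28.75 = 12.89 m.
Head difference: h(P-8) − h(P-14) = 7.09 − 12.89 = -5.80 m.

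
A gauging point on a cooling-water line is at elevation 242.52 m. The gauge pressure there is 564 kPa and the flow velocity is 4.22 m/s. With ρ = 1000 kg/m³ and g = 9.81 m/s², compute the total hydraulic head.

h ≈ 300.92 m

Pressure head ψ = P/(ρg) = 564×1000 / (1000 × 9.81) = 57.49 m.
Velocity head = v²/(2g) = 4.22² / (2 × 9.81) = 0.908 m.
h = z + ψ + v²/(2g) = 242.52 + 57.49 + 0.908 = 300.92 m.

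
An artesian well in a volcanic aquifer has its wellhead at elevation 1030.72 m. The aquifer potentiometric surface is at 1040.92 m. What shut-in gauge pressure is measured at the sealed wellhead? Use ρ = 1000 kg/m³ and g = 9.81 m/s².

P ≈ 100 kPa

Head above the cap: Δh = 1040.92 − 1030.72 = 10.20 m.
P = ρgΔh = 1000 × 9.81 × 10.20 = 100062 Pa ≈ 100 kPa.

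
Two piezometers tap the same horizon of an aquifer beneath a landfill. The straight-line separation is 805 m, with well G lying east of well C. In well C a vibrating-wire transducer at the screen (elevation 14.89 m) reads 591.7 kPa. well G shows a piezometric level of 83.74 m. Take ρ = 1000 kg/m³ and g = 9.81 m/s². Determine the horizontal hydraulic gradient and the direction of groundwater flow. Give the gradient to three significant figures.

i ≈ 0.0106; groundwater flows toward the west

Pressure head at well C: ψ = P/(ρg) = 591.7×1000 / (1000 × 9.81) = 60.32 m.
Total head at well C: h = z + ψ = 14.89 + 60.32 = 75.21 m.
Total head at well G: h = 83.74 m (water level in the piezometer is the total head).
Head difference: h(well C) − h(well G) = 75.21 − 83.74 = -8.53 m.
Hydraulic gradient: i = |Δh| / L = 8.53 / 805 = 0.0106.
Flow is from higher to lower head: from well G toward well C, i.e. toward the west.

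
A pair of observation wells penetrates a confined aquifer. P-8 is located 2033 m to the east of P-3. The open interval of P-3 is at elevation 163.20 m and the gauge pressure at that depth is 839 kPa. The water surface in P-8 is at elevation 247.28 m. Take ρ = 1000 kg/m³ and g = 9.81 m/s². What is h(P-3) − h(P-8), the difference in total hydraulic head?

Δh ≈ 1.44 m

Pressure head at P-3: ψ = P/(ρg) = 839×1000 / (1000 × 9.81) = 85.52 m.
Total head at P-3: h = z + ψ = 163.20 + 85.52 = 248.72 m.
Total head at P-8: h = 247.28 m (water level in the piezometer is the total head).
Head difference: h(P-3) − h(P-8) = 248.72 − 247.28 = 1.44 m.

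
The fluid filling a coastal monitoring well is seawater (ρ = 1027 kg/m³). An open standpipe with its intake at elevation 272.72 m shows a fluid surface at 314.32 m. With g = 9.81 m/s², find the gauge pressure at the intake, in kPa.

Pressure head ψ = h − z = 314.32 − 272.72 = 41.60 m.
P = ρgψ = 1027 × 9.81 × 41.60 = 419115 Pa ≈ 419 kPa.

P ≈ 419 kPa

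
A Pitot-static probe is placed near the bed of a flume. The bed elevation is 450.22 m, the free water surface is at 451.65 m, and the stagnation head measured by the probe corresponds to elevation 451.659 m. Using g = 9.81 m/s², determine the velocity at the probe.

v ≈ 0.420 m/s

Near the bed, under hydrostatic conditions, the piezometric head (z + ψ) equals the free-surface elevation, 451.65 m.
Velocity head = total − piezometric = 451.659 − 451.65 = 0.009 m.
v = √(2g·h_v) = √(2 × 9.81 × 0.009) = 0.420 m/s.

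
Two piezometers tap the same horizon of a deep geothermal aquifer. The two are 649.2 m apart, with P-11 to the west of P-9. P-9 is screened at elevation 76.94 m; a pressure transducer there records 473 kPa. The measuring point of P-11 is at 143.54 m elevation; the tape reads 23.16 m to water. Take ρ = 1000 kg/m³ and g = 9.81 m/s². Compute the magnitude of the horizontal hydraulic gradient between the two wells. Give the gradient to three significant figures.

i ≈ 0.00736

Pressure head at P-9: ψ = P/(ρg) = 473×1000 / (1000 × 9.81) = 48.22 m.
Total head at P-9: h = z + ψ = 76.94 + 48.22 = 125.16 m.
Total head at P-11: h = 143.54 − 23.16 = 120.38 m.
Head difference: h(P-9) − h(P-11) = 125.16 − 120.38 = 4.78 m.
Hydraulic gradient: i = |Δh| / L = 4.78 / 649.2 = 0.00736.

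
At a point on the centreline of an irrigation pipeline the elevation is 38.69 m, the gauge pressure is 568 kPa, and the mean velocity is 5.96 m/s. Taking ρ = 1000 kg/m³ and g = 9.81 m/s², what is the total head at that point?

Pressure head ψ = P/(ρg) = 568×1000 / (1000 × 9.81) = 57.90 m.
Velocity head = v²/(2g) = 5.96² / (2 × 9.81) = 1.810 m.
h = z + ψ + v²/(2g) = 38.69 + 57.90 + 1.810 = 98.40 m.

h ≈ 98.40 m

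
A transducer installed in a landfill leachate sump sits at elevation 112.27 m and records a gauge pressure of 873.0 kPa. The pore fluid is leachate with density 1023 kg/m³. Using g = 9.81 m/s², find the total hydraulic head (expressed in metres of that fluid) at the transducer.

ψ = P/(ρg) = 873.0×1000 / (1023 × 9.81) = 86.99 m.
h = z + ψ = 112.27 + 86.99 = 199.26 m.

h ≈ 199.26 m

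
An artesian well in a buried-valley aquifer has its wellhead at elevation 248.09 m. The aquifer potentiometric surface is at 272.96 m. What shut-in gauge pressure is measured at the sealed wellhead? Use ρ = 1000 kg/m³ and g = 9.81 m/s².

Head above the cap: Δh = 272.96 − 248.09 = 24.87 m.
P = ρgΔh = 1000 × 9.81 × 24.87 = 243975 Pa ≈ 244 kPa.

P ≈ 244 kPa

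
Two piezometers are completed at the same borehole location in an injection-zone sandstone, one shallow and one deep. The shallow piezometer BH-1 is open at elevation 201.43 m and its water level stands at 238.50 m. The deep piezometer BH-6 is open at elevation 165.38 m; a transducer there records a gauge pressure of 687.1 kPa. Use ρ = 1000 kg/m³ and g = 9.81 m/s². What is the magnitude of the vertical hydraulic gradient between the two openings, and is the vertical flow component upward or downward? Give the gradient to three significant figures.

Total head at BH-1: h = 238.50 m (water level in the standpipe).
Pressure head at BH-6: ψ = P/(ρg) = 687.1×1000 / (1000 × 9.81) = 70.04 m.
Total head at BH-6: h = z + ψ = 165.38 + 70.04 = 235.42 m.
Δh = h(BH-1) − h(BH-6) = 238.50 − 235.42 = 3.08 m.
Vertical separation Δz = 201.43 − 165.38 = 36.05 m.
|i_v| = |Δh| / Δz = 3.08 / 36.05 = 0.0854.
Head is higher in the shallow piezometer, so vertical flow is downward (recharge condition).

|i_v| ≈ 0.0854; vertical flow is downward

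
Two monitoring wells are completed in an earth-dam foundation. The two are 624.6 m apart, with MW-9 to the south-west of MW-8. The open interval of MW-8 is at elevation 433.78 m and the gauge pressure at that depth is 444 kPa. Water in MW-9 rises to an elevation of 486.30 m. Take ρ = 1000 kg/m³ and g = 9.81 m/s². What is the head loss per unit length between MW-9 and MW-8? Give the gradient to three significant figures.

Pressure head at MW-8: ψ = P/(ρg) = 444×1000 / (1000 × 9.81) = 45.26 m.
Total head at MW-8: h = z + ψ = 433.78 + 45.26 = 479.04 m.
Total head at MW-9: h = 486.30 m (water level in the piezometer is the total head).
Head difference: h(MW-8) − h(MW-9) = 479.04 − 486.30 = -7.26 m.
Hydraulic gradient: i = |Δh| / L = 7.26 / 624.6 = 0.0116.

i ≈ 0.0116 m/m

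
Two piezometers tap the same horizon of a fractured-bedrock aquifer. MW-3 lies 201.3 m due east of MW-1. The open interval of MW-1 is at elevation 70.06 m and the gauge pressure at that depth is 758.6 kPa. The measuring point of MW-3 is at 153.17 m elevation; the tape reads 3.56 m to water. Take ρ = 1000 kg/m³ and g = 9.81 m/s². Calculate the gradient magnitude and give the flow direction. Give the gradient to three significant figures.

Pressure head at MW-1: ψ = P/(ρg) = 758.6×1000 / (1000 × 9.81) = 77.33 m.
Total head at MW-1: h = z + ψ = 70.06 + 77.33 = 147.39 m.
Total head at MW-3: h = 153.17 − 3.56 = 149.61 m.
Head difference: h(MW-1) − h(MW-3) = 147.39 − 149.61 = -2.22 m.
Hydraulic gradient: i = |Δh| / L = 2.22 / 201.3 = 0.0110.
Flow is from higher to lower head: from MW-3 toward MW-1, i.e. toward the west.

i ≈ 0.0110; groundwater flows toward the west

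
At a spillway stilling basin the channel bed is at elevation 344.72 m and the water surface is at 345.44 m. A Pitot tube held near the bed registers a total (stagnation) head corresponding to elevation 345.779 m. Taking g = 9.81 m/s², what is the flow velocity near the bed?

Near the bed, under hydrostatic conditions, the piezometric head (z + ψ) equals the free-surface elevation, 345.44 m.
Velocity head = total − piezometric = 345.779 − 345.44 = 0.339 m.
v = √(2g·h_v) = √(2 × 9.81 × 0.339) = 2.58 m/s.

v ≈ 2.58 m/s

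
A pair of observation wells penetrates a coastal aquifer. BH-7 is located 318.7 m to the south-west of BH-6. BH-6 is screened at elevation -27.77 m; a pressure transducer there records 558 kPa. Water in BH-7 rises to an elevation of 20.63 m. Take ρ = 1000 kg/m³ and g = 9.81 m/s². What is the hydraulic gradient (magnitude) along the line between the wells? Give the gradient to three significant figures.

i ≈ 0.0266

Pressure head at BH-6: ψ = P/(ρg) = 558×1000 / (1000 × 9.81) = 56.88 m.
Total head at BH-6: h = z + ψ = -27.77 + 56.88 = 29.11 m.
Total head at BH-7: h = 20.63 m (water level in the piezometer is the total head).
Head difference: h(BH-6) − h(BH-7) = 29.11 − 20.63 = 8.48 m.
Hydraulic gradient: i = |Δh| / L = 8.48 / 318.7 = 0.0266.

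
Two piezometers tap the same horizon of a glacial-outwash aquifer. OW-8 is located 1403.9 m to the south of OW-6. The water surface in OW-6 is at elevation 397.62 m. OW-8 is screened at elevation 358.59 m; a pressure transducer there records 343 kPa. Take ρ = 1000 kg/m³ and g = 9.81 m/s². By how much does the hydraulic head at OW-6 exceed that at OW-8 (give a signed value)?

Total head at OW-6: h = 397.62 m (water level in the piezometer is the total head).
Pressure head at OW-8: ψ = P/(ρg) = 343×1000 / (1000 × 9.81) = 34.96 m.
Total head at OW-8: h = z + ψ = 358.59 + 34.96 = 393.55 m.
Head difference: h(OW-6) − h(OW-8) = 397.62 − 393.55 = 4.07 m.

Δh ≈ 4.07 m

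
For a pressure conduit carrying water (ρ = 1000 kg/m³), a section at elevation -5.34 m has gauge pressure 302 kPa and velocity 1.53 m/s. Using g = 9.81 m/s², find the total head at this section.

h ≈ 25.56 m

Pressure head ψ = P/(ρg) = 302×1000 / (1000 × 9.81) = 30.78 m.
Velocity head = v²/(2g) = 1.53² / (2 × 9.81) = 0.119 m.
h = z + ψ + v²/(2g) = -5.34 + 30.78 + 0.119 = 25.56 m.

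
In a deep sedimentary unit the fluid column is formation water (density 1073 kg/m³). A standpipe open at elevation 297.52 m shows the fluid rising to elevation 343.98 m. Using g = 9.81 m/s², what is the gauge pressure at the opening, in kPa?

Pressure head ψ = h − z = 343.98 − 297.52 = 46.46 m.
P = ρgψ = 1073 × 9.81 × 46.46 = 489044 Pa ≈ 489 kPa.

P ≈ 489 kPa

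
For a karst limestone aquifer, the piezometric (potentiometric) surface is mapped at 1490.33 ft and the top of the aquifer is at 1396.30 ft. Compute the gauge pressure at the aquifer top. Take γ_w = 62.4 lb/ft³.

P ≈ 40.7 psi

Pressure head at the aquifer top: ψ = h − z = 1490.33 − 1396.30 = 94.03 ft.
P = γψ/144 = 62.4 × 94.03 / 144 = 40.7 psi.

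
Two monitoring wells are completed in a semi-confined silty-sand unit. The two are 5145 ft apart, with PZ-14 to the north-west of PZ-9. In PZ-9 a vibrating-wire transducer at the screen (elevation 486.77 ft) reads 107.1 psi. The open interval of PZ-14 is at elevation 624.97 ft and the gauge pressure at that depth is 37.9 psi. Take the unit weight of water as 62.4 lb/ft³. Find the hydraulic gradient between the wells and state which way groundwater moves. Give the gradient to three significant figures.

i ≈ 0.00418; groundwater flows toward the north-west

Pressure head at PZ-9: ψ = 144·P/γ = 144 × 107.1 / 62.4 = 247.15 ft.
Total head at PZ-9: h = z + ψ = 486.77 + 247.15 = 733.92 ft.
Pressure head at PZ-14: ψ = 144·P/γ = 144 × 37.9 / 62.4 = 87.46 ft.
Total head at PZ-14: h = z + ψ = 624.97 + 87.46 = 712.43 ft.
Head difference: h(PZ-9) − h(PZ-14) = 733.92 − 712.43 = 21.49 ft.
Hydraulic gradient: i = |Δh| / L = 21.49 / 5145 = 0.00418.
Flow is from higher to lower head: from PZ-9 toward PZ-14, i.e. toward the north-west.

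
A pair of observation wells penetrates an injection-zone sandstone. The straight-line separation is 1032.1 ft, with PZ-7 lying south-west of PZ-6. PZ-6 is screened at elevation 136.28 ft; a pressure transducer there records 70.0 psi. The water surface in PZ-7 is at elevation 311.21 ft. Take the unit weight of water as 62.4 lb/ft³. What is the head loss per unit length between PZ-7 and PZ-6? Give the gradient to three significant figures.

i ≈ 0.0130 ft/ft

Pressure head at PZ-6: ψ = 144·P/γ = 144 × 70.0 / 62.4 = 161.54 ft.
Total head at PZ-6: h = z + ψ = 136.28 + 161.54 = 297.82 ft.
Total head at PZ-7: h = 311.21 ft (water level in the piezometer is the total head).
Head difference: h(PZ-6) − h(PZ-7) = 297.82 − 311.21 = -13.39 ft.
Hydraulic gradient: i = |Δh| / L = 13.39 / 1032.1 = 0.0130.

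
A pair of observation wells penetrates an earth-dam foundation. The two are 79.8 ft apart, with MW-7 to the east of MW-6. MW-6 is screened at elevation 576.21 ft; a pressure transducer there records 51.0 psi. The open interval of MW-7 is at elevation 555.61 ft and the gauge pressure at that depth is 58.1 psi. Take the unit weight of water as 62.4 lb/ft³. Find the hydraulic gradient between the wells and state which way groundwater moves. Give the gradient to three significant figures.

i ≈ 0.0528; groundwater flows toward the east

Pressure head at MW-6: ψ = 144·P/γ = 144 × 51.0 / 62.4 = 117.69 ft.
Total head at MW-6: h = z + ψ = 576.21 + 117.69 = 693.90 ft.
Pressure head at MW-7: ψ = 144·P/γ = 144 × 58.1 / 62.4 = 134.08 ft.
Total head at MW-7: h = z + ψ = 555.61 + 134.08 = 689.69 ft.
Head difference: h(MW-6) − h(MW-7) = 693.90 − 689.69 = 4.21 ft.
Hydraulic gradient: i = |Δh| / L = 4.21 / 79.8 = 0.0528.
Flow is from higher to lower head: from MW-6 toward MW-7, i.e. toward the east.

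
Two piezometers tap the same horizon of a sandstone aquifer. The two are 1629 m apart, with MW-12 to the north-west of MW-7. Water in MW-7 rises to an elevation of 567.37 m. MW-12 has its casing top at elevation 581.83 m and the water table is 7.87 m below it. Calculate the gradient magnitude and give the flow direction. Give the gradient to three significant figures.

Total head at MW-7: h = 567.37 m (water level in the piezometer is the total head).
Total head at MW-12: h = 581.83 − 7.87 = 573.96 m.
Head difference: h(MW-7) − h(MW-12) = 567.37 − 573.96 = -6.59 m.
Hydraulic gradient: i = |Δh| / L = 6.59 / 1629 = 0.00405.
Flow is from higher to lower head: from MW-12 toward MW-7, i.e. toward the south-east.

i ≈ 0.00405; groundwater flows toward the south-east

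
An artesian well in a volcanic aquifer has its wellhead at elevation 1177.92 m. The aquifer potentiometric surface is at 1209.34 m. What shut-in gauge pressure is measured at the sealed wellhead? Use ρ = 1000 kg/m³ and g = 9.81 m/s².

P ≈ 308 kPa

Head above the cap: Δh = 1209.34 − 1177.92 = 31.42 m.
P = ρgΔh = 1000 × 9.81 × 31.42 = 308230 Pa ≈ 308 kPa.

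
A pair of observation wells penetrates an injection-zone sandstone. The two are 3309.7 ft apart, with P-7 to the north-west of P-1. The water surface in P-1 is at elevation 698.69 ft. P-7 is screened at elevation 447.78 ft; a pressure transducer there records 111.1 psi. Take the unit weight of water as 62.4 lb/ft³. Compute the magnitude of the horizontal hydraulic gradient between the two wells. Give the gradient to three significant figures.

Total head at P-1: h = 698.69 ft (water level in the piezometer is the total head).
Pressure head at P-7: ψ = 144·P/γ = 144 × 111.1 / 62.4 = 256.38 ft.
Total head at P-7: h = z + ψ = 447.78 + 256.38 = 704.16 ft.
Head difference: h(P-1) − h(P-7) = 698.69 − 704.16 = -5.47 ft.
Hydraulic gradient: i = |Δh| / L = 5.47 / 3309.7 = 0.00165.

i ≈ 0.00165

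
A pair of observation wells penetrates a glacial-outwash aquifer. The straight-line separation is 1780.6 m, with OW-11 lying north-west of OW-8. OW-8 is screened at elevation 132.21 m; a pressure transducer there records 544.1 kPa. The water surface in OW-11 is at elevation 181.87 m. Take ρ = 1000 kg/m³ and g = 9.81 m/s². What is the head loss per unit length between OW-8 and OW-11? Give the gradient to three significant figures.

i ≈ 0.00326 m/m

Pressure head at OW-8: ψ = P/(ρg) = 544.1×1000 / (1000 × 9.81) = 55.46 m.
Total head at OW-8: h = z + ψ = 132.21 + 55.46 = 187.67 m.
Total head at OW-11: h = 181.87 m (water level in the piezometer is the total head).
Head difference: h(OW-8) − h(OW-11) = 187.67 − 181.87 = 5.80 m.
Hydraulic gradient: i = |Δh| / L = 5.80 / 1780.6 = 0.00326.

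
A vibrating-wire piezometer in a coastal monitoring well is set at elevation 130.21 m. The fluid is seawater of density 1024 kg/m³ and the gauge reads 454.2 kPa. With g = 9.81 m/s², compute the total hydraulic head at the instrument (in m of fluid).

h ≈ 175.42 m

ψ = P/(ρg) = 454.2×1000 / (1024 × 9.81) = 45.21 m.
h = z + ψ = 130.21 + 45.21 = 175.42 m.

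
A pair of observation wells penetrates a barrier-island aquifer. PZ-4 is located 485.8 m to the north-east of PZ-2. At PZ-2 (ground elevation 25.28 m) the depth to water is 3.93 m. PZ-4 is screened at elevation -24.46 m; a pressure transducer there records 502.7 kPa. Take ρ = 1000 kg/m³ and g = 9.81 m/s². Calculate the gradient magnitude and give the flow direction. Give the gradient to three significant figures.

Total head at PZ-2: h = 25.28 − 3.93 = 21.35 m.
Pressure head at PZ-4: ψ = P/(ρg) = 502.7×1000 / (1000 × 9.81) = 51.24 m.
Total head at PZ-4: h = z + ψ = -24.46 + 51.24 = 26.78 m.
Head difference: h(PZ-2) − h(PZ-4) = 21.35 − 26.78 = -5.43 m.
Hydraulic gradient: i = |Δh| / L = 5.43 / 485.8 = 0.0112.
Flow is from higher to lower head: from PZ-4 toward PZ-2, i.e. toward the south-west.

i ≈ 0.0112; groundwater flows toward the south-west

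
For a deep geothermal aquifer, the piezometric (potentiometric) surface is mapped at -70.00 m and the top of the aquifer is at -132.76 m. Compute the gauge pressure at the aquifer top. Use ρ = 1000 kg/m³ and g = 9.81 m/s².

Pressure head at the aquifer top: ψ = h − z = -70.00 − (-132.76) = 62.76 m.
P = ρgψ = 1000 × 9.81 × 62.76 = 615676 Pa ≈ 616 kPa.

P ≈ 616 kPa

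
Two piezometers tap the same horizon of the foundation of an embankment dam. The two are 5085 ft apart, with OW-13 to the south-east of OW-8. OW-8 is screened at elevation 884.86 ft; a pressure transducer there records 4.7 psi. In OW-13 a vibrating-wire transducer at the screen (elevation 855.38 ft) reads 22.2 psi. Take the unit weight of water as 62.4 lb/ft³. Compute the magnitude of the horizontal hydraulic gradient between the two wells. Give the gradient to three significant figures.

i ≈ 0.00214

Pressure head at OW-8: ψ = 144·P/γ = 144 × 4.7 / 62.4 = 10.85 ft.
Total head at OW-8: h = z + ψ = 884.86 + 10.85 = 895.71 ft.
Pressure head at OW-13: ψ = 144·P/γ = 144 × 22.2 / 62.4 = 51.23 ft.
Total head at OW-13: h = z + ψ = 855.38 + 51.23 = 906.61 ft.
Head difference: h(OW-8) − h(OW-13) = 895.71 − 906.61 = -10.90 ft.
Hydraulic gradient: i = |Δh| / L = 10.90 / 5085 = 0.00214.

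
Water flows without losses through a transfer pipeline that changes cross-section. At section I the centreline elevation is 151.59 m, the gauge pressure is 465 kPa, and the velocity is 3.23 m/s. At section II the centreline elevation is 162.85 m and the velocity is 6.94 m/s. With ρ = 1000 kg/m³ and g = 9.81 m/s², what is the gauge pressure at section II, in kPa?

P₂ ≈ 336 kPa

Pressure head at I: ψ₁ = P₁/(ρg) = 465×1000 / (1000 × 9.81) = 47.40 m.
Velocity heads: v₁²/2g = 3.23²/19.62 = 0.532 m; v₂²/2g = 6.94²/19.62 = 2.455 m.
Total head H = z₁ + ψ₁ + v₁²/2g = 151.59 + 47.40 + 0.532 = 199.52 m.
ψ₂ = H − z₂ − v₂²/2g = 199.52 − 162.85 − 2.455 = 34.22 m.
P₂ = ρgψ₂ = 1000 × 9.81 × 34.22 ≈ 336 kPa.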